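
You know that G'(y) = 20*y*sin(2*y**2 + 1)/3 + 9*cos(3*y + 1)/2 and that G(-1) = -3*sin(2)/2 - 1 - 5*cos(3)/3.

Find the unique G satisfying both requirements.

The integrand splits into summands that can be handled one at a time.
A general antiderivative is 3*sin(3*y + 1)/2 - 5*cos(2*y**2 + 1)/3 + C.
The condition gives C = -3*sin(2)/2 - 1 - 5*cos(3)/3 - (-3*sin(2)/2 - 5*cos(3)/3) = -1.
So G(y) = 3*sin(3*y + 1)/2 - 5*cos(2*y**2 + 1)/3 - 1.
Check: d/dy[3*sin(3*y + 1)/2 - 5*cos(2*y**2 + 1)/3 - 1] = 20*y*sin(2*y**2 + 1)/3 + 9*cos(3*y + 1)/2 = G'(y).

G(y) = 3*sin(3*y + 1)/2 - 5*cos(2*y**2 + 1)/3 - 1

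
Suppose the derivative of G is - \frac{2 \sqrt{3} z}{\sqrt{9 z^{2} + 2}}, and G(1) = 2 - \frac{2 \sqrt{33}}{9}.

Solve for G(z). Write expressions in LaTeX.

G(z) = 2 - \frac{2 \sqrt{3 z^{2} + \frac{2}{3}}}{3}

G'(z) matches the chain-rule pattern g'(h)*h' with inner function h(z) = 3 z^{2} + \frac{2}{3}; substituting u = h(z) collapses the integral.
A general antiderivative is - \frac{2 \sqrt{3 z^{2} + \frac{2}{3}}}{3} + C.
The condition gives C = 2 - \frac{2 \sqrt{33}}{9} - (- \frac{2 \sqrt{33}}{9}) = 2.
So G(z) = 2 - \frac{2 \sqrt{3 z^{2} + \frac{2}{3}}}{3}.
Check: d/dz[2 - \frac{2 \sqrt{3 z^{2} + \frac{2}{3}}}{3}] = - \frac{2 \sqrt{3} z}{\sqrt{9 z^{2} + 2}} = G'(z).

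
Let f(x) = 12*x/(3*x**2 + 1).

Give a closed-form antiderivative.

An antiderivative is F(x) = 2*log(3*x**2 + 1).

f matches the chain-rule pattern g'(h)*h' with inner function h(x) = 3*x**2 + 1; substituting u = h(x) collapses the integral.
Check: d/dx[2*log(3*x**2 + 1)] = 12*x/(3*x**2 + 1) = f(x).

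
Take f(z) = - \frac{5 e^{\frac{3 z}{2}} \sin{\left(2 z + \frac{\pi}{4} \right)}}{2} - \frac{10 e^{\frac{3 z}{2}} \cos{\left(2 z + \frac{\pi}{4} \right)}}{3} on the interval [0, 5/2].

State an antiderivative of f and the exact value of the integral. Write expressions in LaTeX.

Antiderivative: F(z) = - \frac{5 e^{\frac{3 z}{2}} \sin{\left(2 z + \frac{\pi}{4} \right)}}{3}; value = \frac{5 \sqrt{2}}{6} - \frac{5 e^{\frac{15}{4}} \sin{\left(\frac{\pi}{4} + 5 \right)}}{3}

Recognize the product-rule pattern: f = u'v + uv' with u = - \frac{5 e^{\frac{3 z}{2}}}{3}, v = \sin{\left(2 z + \frac{\pi}{4} \right)}, so integration by parts undoes it.
F(z) = - \frac{5 e^{\frac{3 z}{2}} \sin{\left(2 z + \frac{\pi}{4} \right)}}{3} is an antiderivative of f.
Check: d/dz[- \frac{5 e^{\frac{3 z}{2}} \sin{\left(2 z + \frac{\pi}{4} \right)}}{3}] = - \frac{5 e^{\frac{3 z}{2}} \sin{\left(2 z + \frac{\pi}{4} \right)}}{2} - \frac{10 e^{\frac{3 z}{2}} \cos{\left(2 z + \frac{\pi}{4} \right)}}{3} = f(z).
F(5/2) = - \frac{5 e^{\frac{15}{4}} \sin{\left(\frac{\pi}{4} + 5 \right)}}{3}; F(0) = - \frac{5 \sqrt{2}}{6}.
Integral = F(5/2) - F(0) = \frac{5 \sqrt{2}}{6} - \frac{5 e^{\frac{15}{4}} \sin{\left(\frac{\pi}{4} + 5 \right)}}{3}.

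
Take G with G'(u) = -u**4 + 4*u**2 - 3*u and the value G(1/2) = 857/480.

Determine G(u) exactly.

The integrand splits into summands that can be handled one at a time.
A general antiderivative is -u**5/5 + 4*u**3/3 - 3*u**2/2 + C.
The condition gives C = 857/480 - (-103/480) = 2.
So G(u) = -u**5/5 + 4*u**3/3 - 3*u**2/2 + 2.
Check: d/du[-u**5/5 + 4*u**3/3 - 3*u**2/2 + 2] = -u**4 + 4*u**2 - 3*u = G'(u).

G(u) = -u**5/5 + 4*u**3/3 - 3*u**2/2 + 2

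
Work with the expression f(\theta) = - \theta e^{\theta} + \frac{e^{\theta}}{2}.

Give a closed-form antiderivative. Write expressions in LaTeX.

An antiderivative is F(\theta) = - \theta e^{\theta} + \frac{3 e^{\theta}}{2}.

Recognize the product-rule pattern: f = u'v + uv' with u = \frac{3}{2} - \theta, v = e^{\theta}, so integration by parts undoes it.
Check: d/d\theta[- \theta e^{\theta} + \frac{3 e^{\theta}}{2}] = - \theta e^{\theta} + \frac{e^{\theta}}{2} = f(\theta).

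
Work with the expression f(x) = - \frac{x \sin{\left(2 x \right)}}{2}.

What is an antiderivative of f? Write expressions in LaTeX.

An antiderivative is F(x) = \frac{x \cos{\left(2 x \right)}}{4} - \frac{\sin{\left(2 x \right)}}{8}.

Check any antiderivative F(x) by computing F'(x) and comparing it with f(x).
Check: d/dx[\frac{x \cos{\left(2 x \right)}}{4} - \frac{\sin{\left(2 x \right)}}{8}] = - \frac{x \sin{\left(2 x \right)}}{2} = f(x).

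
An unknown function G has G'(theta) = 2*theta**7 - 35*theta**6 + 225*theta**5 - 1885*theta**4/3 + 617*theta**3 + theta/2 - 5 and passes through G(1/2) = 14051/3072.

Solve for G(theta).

Integrate term by term and add the pieces.
A general antiderivative is -2*theta**5/3 - 2*theta**4 + theta**2/4 - 5*theta + (-theta**2 + 5*theta)**4/4 + 1/4 + C.
The condition gives C = 14051/3072 - (12515/3072) = 1/2.
So G(theta) = -2*theta**5/3 - 2*theta**4 + theta**2/4 - 5*theta + (-theta**2 + 5*theta)**4/4 + 3/4.
Check: d/dtheta[-2*theta**5/3 - 2*theta**4 + theta**2/4 - 5*theta + (-theta**2 + 5*theta)**4/4 + 3/4] = 2*theta**7 - 35*theta**6 + 225*theta**5 - 1885*theta**4/3 + 617*theta**3 + theta/2 - 5 = G'(theta).

G(theta) = -2*theta**5/3 - 2*theta**4 + theta**2/4 - 5*theta + (-theta**2 + 5*theta)**4/4 + 3/4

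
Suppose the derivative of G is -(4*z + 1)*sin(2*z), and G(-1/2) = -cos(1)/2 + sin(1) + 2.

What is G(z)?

G(z) = 2*z*cos(2*z) - sin(2*z) + cos(2*z)/2 + 2

A candidate passes only if d/dz[G] lands on the given G'(z) exactly.
A general antiderivative is 2*z*cos(2*z) - sin(2*z) + cos(2*z)/2 + C.
The condition gives C = -cos(1)/2 + sin(1) + 2 - (-cos(1)/2 + sin(1)) = 2.
So G(z) = 2*z*cos(2*z) - sin(2*z) + cos(2*z)/2 + 2.
Check: d/dz[2*z*cos(2*z) - sin(2*z) + cos(2*z)/2 + 2] = -4*z*sin(2*z) - sin(2*z), which equals G'(z).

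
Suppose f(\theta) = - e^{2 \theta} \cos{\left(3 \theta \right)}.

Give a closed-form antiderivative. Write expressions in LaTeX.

An antiderivative is F(\theta) = - \frac{3 e^{2 \theta} \sin{\left(3 \theta \right)}}{13} - \frac{2 e^{2 \theta} \cos{\left(3 \theta \right)}}{13}.

Any candidate F(\theta) must reproduce f(\theta) exactly when differentiated.
Check: d/d\theta[- \frac{3 e^{2 \theta} \sin{\left(3 \theta \right)}}{13} - \frac{2 e^{2 \theta} \cos{\left(3 \theta \right)}}{13}] = - e^{2 \theta} \cos{\left(3 \theta \right)} = f(\theta).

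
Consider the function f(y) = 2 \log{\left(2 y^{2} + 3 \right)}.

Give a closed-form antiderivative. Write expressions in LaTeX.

Recover f(y) by differentiating a candidate F(y); any mismatch rules it out.
Check: d/dy[2 y \log{\left(2 y^{2} + 3 \right)} - 4 y + 2 \sqrt{6} \operatorname{atan}{\left(\frac{\sqrt{6} y}{3} \right)}] = 2 \log{\left(2 y^{2} + 3 \right)} = f(y).

An antiderivative is F(y) = 2 y \log{\left(2 y^{2} + 3 \right)} - 4 y + 2 \sqrt{6} \operatorname{atan}{\left(\frac{\sqrt{6} y}{3} \right)}.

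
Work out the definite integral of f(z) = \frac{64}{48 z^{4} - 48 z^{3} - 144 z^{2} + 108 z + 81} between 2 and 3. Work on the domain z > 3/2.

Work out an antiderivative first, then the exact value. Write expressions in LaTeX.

Antiderivative: F(z) = \frac{- 10 z \log{\left(z - \frac{3}{2} \right)} + 18 z \log{\left(z + \frac{1}{2} \right)} - 8 z \log{\left(z + \frac{3}{2} \right)} + 15 \log{\left(z - \frac{3}{2} \right)} - 27 \log{\left(z + \frac{1}{2} \right)} + 12 \log{\left(z + \frac{3}{2} \right)} - 12}{54 z - 81}; value = - \frac{\log{\left(\frac{5}{2} \right)}}{3} - \frac{4 \log{\left(\frac{9}{2} \right)}}{27} - \frac{5 \log{\left(2 \right)}}{27} - \frac{5 \log{\left(\frac{3}{2} \right)}}{27} + \frac{8}{27} + \frac{13 \log{\left(\frac{7}{2} \right)}}{27}

Factor the denominator (3 \left(2 z - 3\right)^{2} \left(2 z + 1\right) \left(2 z + 3\right)) and decompose: f = - \frac{8}{27 \left(2 z + 3\right)} + \frac{2}{3 \left(2 z + 1\right)} - \frac{10}{27 \left(2 z - 3\right)} + \frac{8}{9 \left(2 z - 3\right)^{2}}; each piece integrates to a log, atan, or power term.
F(z) = \frac{- 10 z \log{\left(z - \frac{3}{2} \right)} + 18 z \log{\left(z + \frac{1}{2} \right)} - 8 z \log{\left(z + \frac{3}{2} \right)} + 15 \log{\left(z - \frac{3}{2} \right)} - 27 \log{\left(z + \frac{1}{2} \right)} + 12 \log{\left(z + \frac{3}{2} \right)} - 12}{54 z - 81} is an antiderivative of f.
Check: d/dz[\frac{- 10 z \log{\left(z - \frac{3}{2} \right)} + 18 z \log{\left(z + \frac{1}{2} \right)} - 8 z \log{\left(z + \frac{3}{2} \right)} + 15 \log{\left(z - \frac{3}{2} \right)} - 27 \log{\left(z + \frac{1}{2} \right)} + 12 \log{\left(z + \frac{3}{2} \right)} - 12}{54 z - 81}] = \frac{64}{48 z^{4} - 48 z^{3} - 144 z^{2} + 108 z + 81} = f(z).
F(3) = - \frac{4 \log{\left(\frac{9}{2} \right)}}{27} - \frac{4}{27} - \frac{5 \log{\left(\frac{3}{2} \right)}}{27} + \frac{\log{\left(\frac{7}{2} \right)}}{3}; F(2) = - \frac{4}{9} - \frac{4 \log{\left(\frac{7}{2} \right)}}{27} + \frac{5 \log{\left(2 \right)}}{27} + \frac{\log{\left(\frac{5}{2} \right)}}{3}.
Integral = F(3) - F(2) = - \frac{\log{\left(\frac{5}{2} \right)}}{3} - \frac{4 \log{\left(\frac{9}{2} \right)}}{27} - \frac{5 \log{\left(2 \right)}}{27} - \frac{5 \log{\left(\frac{3}{2} \right)}}{27} + \frac{8}{27} + \frac{13 \log{\left(\frac{7}{2} \right)}}{27}.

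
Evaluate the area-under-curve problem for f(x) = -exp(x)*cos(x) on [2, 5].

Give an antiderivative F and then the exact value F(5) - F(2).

An antiderivative F(x) passes only if d/dx[F] lands on f(x) exactly.
F(x) = -(sin(x) + cos(x))*exp(x)/2 is an antiderivative of f.
Check: d/dx[-(sin(x) + cos(x))*exp(x)/2] = -exp(x)*cos(x) = f(x).
F(5) = -exp(5)*cos(5)/2 - exp(5)*sin(5)/2; F(2) = -exp(2)*sin(2)/2 - exp(2)*cos(2)/2.
Integral = F(5) - F(2) = -exp(5)*cos(5)/2 + exp(2)*cos(2)/2 + exp(2)*sin(2)/2 - exp(5)*sin(5)/2.

Antiderivative: F(x) = -(sin(x) + cos(x))*exp(x)/2; value = -exp(5)*cos(5)/2 + exp(2)*cos(2)/2 + exp(2)*sin(2)/2 - exp(5)*sin(5)/2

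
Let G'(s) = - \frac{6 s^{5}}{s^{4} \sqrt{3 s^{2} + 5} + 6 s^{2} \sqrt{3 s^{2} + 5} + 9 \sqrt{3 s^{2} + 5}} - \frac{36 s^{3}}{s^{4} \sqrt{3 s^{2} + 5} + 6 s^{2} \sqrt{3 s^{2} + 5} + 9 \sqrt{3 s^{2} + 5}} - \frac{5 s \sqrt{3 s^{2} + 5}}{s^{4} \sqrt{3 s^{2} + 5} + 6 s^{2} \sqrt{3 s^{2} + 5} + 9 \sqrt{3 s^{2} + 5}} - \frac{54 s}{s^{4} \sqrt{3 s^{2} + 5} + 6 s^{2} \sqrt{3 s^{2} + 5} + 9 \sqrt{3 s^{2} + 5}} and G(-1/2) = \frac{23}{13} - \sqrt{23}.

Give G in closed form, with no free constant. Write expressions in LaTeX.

G(s) = \frac{- 4 s^{2} \sqrt{3 s^{2} + 5} + 2 s^{2} - 12 \sqrt{3 s^{2} + 5} + 11}{2 s^{2} + 6}

The integrand splits into summands that can be handled one at a time.
A general antiderivative is - 2 \sqrt{3 s^{2} + 5} + \frac{5}{2 \left(s^{2} + 3\right)} + C.
The condition gives C = \frac{23}{13} - \sqrt{23} - (\frac{10}{13} - \sqrt{23}) = 1.
So G(s) = \frac{- 4 s^{2} \sqrt{3 s^{2} + 5} + 2 s^{2} - 12 \sqrt{3 s^{2} + 5} + 11}{2 s^{2} + 6}.
Check: d/ds[\frac{- 4 s^{2} \sqrt{3 s^{2} + 5} + 2 s^{2} - 12 \sqrt{3 s^{2} + 5} + 11}{2 s^{2} + 6}] = \frac{- 6 s^{5} - 36 s^{3} - 5 s \sqrt{3 s^{2} + 5} - 54 s}{s^{4} \sqrt{3 s^{2} + 5} + 6 s^{2} \sqrt{3 s^{2} + 5} + 9 \sqrt{3 s^{2} + 5}}, which equals G'(s).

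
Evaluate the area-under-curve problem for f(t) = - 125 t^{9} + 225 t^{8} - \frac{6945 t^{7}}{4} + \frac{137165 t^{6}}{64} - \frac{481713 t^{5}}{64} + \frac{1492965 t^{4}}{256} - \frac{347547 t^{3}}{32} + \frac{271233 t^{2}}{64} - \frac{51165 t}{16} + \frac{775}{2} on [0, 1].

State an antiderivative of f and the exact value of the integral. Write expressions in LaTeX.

Antiderivative: F(t) = \frac{\left(- 2 t^{2} + t - 10\right)^{3} \left(20 t^{2} - 5 t + 8\right)^{2}}{256}; value = - \frac{640099}{256}

f has the shape u'v + uv' for u = \frac{\left(- t^{2} + \frac{t}{2} - 5\right)^{3}}{2} and v = \left(5 t^{2} - \frac{5 t}{4} + 2\right)^{2} — it is the derivative of the product u*v.
F(t) = \frac{\left(- 2 t^{2} + t - 10\right)^{3} \left(20 t^{2} - 5 t + 8\right)^{2}}{256} is an antiderivative of f.
Check: d/dt[\frac{\left(- 2 t^{2} + t - 10\right)^{3} \left(20 t^{2} - 5 t + 8\right)^{2}}{256}] = - 125 t^{9} + 225 t^{8} - \frac{6945 t^{7}}{4} + \frac{137165 t^{6}}{64} - \frac{481713 t^{5}}{64} + \frac{1492965 t^{4}}{256} - \frac{347547 t^{3}}{32} + \frac{271233 t^{2}}{64} - \frac{51165 t}{16} + \frac{775}{2} = f(t).
F(1) = - \frac{704099}{256}; F(0) = -250.
Integral = F(1) - F(0) = - \frac{640099}{256}.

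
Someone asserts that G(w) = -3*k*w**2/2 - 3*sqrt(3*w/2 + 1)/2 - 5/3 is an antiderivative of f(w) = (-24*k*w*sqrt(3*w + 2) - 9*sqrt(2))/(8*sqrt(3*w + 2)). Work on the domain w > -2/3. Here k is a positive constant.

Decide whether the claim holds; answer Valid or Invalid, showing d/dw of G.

d/dw[G] = (-24*k*w*sqrt(3*w + 2) - 9*sqrt(2))/(8*sqrt(3*w + 2))
This equals f(w) exactly, so the claim holds.

Valid: G'(w) = f(w).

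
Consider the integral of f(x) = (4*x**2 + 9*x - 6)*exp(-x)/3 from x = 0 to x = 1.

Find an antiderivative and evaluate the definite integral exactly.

Antiderivative: F(x) = -4*x**2*exp(-x)/3 - 17*x*exp(-x)/3 - 11*exp(-x)/3; value = 11/3 - 32*exp(-1)/3

f has the shape u'v + uv' for u = -4*x**2/3 - 17*x/3 - 11/3 and v = exp(-x) — it is the derivative of the product u*v.
F(x) = -4*x**2*exp(-x)/3 - 17*x*exp(-x)/3 - 11*exp(-x)/3 is an antiderivative of f.
Check: d/dx[-4*x**2*exp(-x)/3 - 17*x*exp(-x)/3 - 11*exp(-x)/3] = (4*x**2 + 9*x - 6)*exp(-x)/3 = f(x).
F(1) = -32*exp(-1)/3; F(0) = -11/3.
Integral = F(1) - F(0) = 11/3 - 32*exp(-1)/3.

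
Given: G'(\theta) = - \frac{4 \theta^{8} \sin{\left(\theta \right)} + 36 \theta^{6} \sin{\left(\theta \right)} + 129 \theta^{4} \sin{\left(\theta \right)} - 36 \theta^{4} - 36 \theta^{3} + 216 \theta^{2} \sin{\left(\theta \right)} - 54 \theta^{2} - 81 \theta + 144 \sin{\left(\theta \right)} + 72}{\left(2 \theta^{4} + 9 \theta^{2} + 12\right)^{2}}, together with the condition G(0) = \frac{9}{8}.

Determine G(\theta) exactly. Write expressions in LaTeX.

A first test for any G(\theta): its \theta-derivative must equal the given G'(\theta).
A general antiderivative is \frac{- \theta - \frac{3}{4}}{\frac{\theta^{4}}{3} + \frac{3 \theta^{2}}{2} + 2} + \cos{\left(\theta \right)} + C.
The condition gives C = \frac{9}{8} - (\frac{5}{8}) = \frac{1}{2}.
So G(\theta) = \frac{2 \theta^{4} + 9 \theta^{2} - 12 \theta + 2 \left(2 \theta^{4} + 9 \theta^{2} + 12\right) \cos{\left(\theta \right)} + 3}{2 \left(2 \theta^{4} + 9 \theta^{2} + 12\right)}.
Check: d/d\theta[\frac{2 \theta^{4} + 9 \theta^{2} - 12 \theta + 2 \left(2 \theta^{4} + 9 \theta^{2} + 12\right) \cos{\left(\theta \right)} + 3}{2 \left(2 \theta^{4} + 9 \theta^{2} + 12\right)}] = \frac{- 4 \theta^{8} \sin{\left(\theta \right)} - 36 \theta^{6} \sin{\left(\theta \right)} - 129 \theta^{4} \sin{\left(\theta \right)} + 36 \theta^{4} + 36 \theta^{3} - 216 \theta^{2} \sin{\left(\theta \right)} + 54 \theta^{2} + 81 \theta - 144 \sin{\left(\theta \right)} - 72}{4 \theta^{8} + 36 \theta^{6} + 129 \theta^{4} + 216 \theta^{2} + 144}, which equals G'(\theta).

G(\theta) = \frac{2 \theta^{4} + 9 \theta^{2} - 12 \theta + 2 \left(2 \theta^{4} + 9 \theta^{2} + 12\right) \cos{\left(\theta \right)} + 3}{2 \left(2 \theta^{4} + 9 \theta^{2} + 12\right)}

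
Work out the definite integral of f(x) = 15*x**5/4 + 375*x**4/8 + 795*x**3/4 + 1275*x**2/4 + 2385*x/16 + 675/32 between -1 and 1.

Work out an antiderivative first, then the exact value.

Antiderivative: F(x) = 5*x**6/8 + 75*x**5/8 + 795*x**4/16 + 425*x**3/4 + 2385*x**2/32 + 675*x/32; value = 4375/16

f matches the chain-rule pattern g'(h)*h' with inner function h(x) = -x**2/2 - 5*x/2 - 3/4; substituting u = h(x) collapses the integral.
F(x) = 5*x**6/8 + 75*x**5/8 + 795*x**4/16 + 425*x**3/4 + 2385*x**2/32 + 675*x/32 is an antiderivative of f.
Check: d/dx[5*x**6/8 + 75*x**5/8 + 795*x**4/16 + 425*x**3/4 + 2385*x**2/32 + 675*x/32] = 15*x**5/4 + 375*x**4/8 + 795*x**3/4 + 1275*x**2/4 + 2385*x/16 + 675/32 = f(x).
F(1) = 4185/16; F(-1) = -95/8.
Integral = F(1) - F(-1) = 4375/16.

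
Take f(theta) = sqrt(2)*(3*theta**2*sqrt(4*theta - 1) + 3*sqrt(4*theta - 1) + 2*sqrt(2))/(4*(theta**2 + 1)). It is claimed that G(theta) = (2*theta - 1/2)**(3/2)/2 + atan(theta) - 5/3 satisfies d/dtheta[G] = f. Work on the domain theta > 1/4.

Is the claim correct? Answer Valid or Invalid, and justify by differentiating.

d/dtheta[G] = (3*theta**2*sqrt(4*theta - 1) + 3*sqrt(4*theta - 1) + 2*sqrt(2))/(2*sqrt(2)*theta**2 + 2*sqrt(2))
This equals f(theta) exactly, so the claim holds.

Valid - differentiating G returns exactly f.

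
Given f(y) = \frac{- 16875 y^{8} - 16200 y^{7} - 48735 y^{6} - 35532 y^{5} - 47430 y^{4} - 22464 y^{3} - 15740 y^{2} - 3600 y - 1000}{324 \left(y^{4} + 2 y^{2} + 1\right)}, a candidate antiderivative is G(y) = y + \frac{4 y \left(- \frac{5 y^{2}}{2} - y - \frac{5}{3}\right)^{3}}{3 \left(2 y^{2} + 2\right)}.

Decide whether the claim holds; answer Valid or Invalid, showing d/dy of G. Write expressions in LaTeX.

Invalid: d/dy[G] - f = 1, which is not 0.

d/dy[G] = \frac{- 16875 y^{8} - 16200 y^{7} - 48735 y^{6} - 35532 y^{5} - 47106 y^{4} - 22464 y^{3} - 15092 y^{2} - 3600 y - 676}{324 y^{4} + 648 y^{2} + 324}
d/dy[G] - f(y) = 1 != 0.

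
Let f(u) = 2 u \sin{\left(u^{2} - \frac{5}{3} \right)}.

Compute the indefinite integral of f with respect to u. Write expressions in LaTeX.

F(u) = - \cos{\left(u^{2} - \frac{5}{3} \right)} + C

The substitution w = u^{2} - \frac{5}{3} works: f is exactly (dF/dw)*(dw/du) for that inner function.
Check: d/du[- \cos{\left(u^{2} - \frac{5}{3} \right)}] = 2 u \sin{\left(u^{2} - \frac{5}{3} \right)} = f(u).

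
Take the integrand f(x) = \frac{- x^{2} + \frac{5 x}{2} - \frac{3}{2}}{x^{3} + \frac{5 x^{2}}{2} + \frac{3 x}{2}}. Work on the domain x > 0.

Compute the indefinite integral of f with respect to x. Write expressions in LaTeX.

The denominator factors as x \left(x + 1\right) \left(2 x + 3\right); partial fractions split f into directly integrable pieces: - \frac{20}{2 x + 3} + \frac{10}{x + 1} - \frac{1}{x}.
Check: d/dx[- \log{\left(x \right)} + 10 \log{\left(x + 1 \right)} - 10 \log{\left(x + \frac{3}{2} \right)}] = \frac{- 2 x^{2} + 5 x - 3}{2 x^{3} + 5 x^{2} + 3 x}, which equals f(x).

F(x) = - \log{\left(x \right)} + 10 \log{\left(x + 1 \right)} - 10 \log{\left(x + \frac{3}{2} \right)} + C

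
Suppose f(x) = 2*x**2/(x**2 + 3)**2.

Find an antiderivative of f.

Differentiate the proposed F(x) back; it has to land on f(x) exactly.
Check: d/dx[(-3*x + sqrt(3)*(x**2 + 3)*atan(sqrt(3)*x/3))/(3*(x**2 + 3))] = 2*x**2/(x**4 + 6*x**2 + 9), which equals f(x).

An antiderivative is F(x) = (-3*x + sqrt(3)*(x**2 + 3)*atan(sqrt(3)*x/3))/(3*(x**2 + 3)).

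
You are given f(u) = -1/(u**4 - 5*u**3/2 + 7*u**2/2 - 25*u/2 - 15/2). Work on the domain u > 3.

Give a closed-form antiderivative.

The denominator factors as (u - 3)*(2*u + 1)*(u**2 + 5); partial fractions split f into directly integrable pieces: -(5*u - 13)/(147*(u**2 + 5)) + 16/(147*(2*u + 1)) - 1/(49*(u - 3)).
Check: d/du[(-30*log(u - 3) + 80*log(u + 1/2) - 25*log(u**2 + 5) + 26*sqrt(5)*atan(sqrt(5)*u/5))/1470] = -2/(2*u**4 - 5*u**3 + 7*u**2 - 25*u - 15), which equals f(u).

An antiderivative is F(u) = (-30*log(u - 3) + 80*log(u + 1/2) - 25*log(u**2 + 5) + 26*sqrt(5)*atan(sqrt(5)*u/5))/1470.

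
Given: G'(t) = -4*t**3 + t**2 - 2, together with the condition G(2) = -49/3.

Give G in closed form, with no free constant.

Integrate term by term and add the pieces.
A general antiderivative is -t**4 + t**3/3 - 2*t + C.
The condition gives C = -49/3 - (-52/3) = 1.
So G(t) = -t**4 + t**3/3 - 2*t + 1.
Check: d/dt[-t**4 + t**3/3 - 2*t + 1] = -4*t**3 + t**2 - 2 = G'(t).

G(t) = -t**4 + t**3/3 - 2*t + 1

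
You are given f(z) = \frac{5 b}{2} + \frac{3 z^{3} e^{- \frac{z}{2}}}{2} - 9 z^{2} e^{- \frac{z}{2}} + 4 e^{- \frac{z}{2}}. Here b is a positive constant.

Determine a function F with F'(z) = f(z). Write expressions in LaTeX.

The integrand splits into summands that can be handled one at a time.
Check: d/dz[\frac{\left(5 b z e^{\frac{z}{2}} - 6 z^{3} - 16\right) e^{- \frac{z}{2}}}{2}] = \frac{\left(5 b e^{\frac{z}{2}} + 3 z^{3} - 18 z^{2} + 8\right) e^{- \frac{z}{2}}}{2}, which equals f(z).

An antiderivative is F(z) = \frac{\left(5 b z e^{\frac{z}{2}} - 6 z^{3} - 16\right) e^{- \frac{z}{2}}}{2}.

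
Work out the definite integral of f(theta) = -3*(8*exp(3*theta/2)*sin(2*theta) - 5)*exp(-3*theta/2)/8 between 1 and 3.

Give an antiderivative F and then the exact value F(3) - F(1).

Antiderivative: F(theta) = (6*exp(3*theta/2)*cos(2*theta) - 5)*exp(-3*theta/2)/4; value = -5*exp(-9/2)/4 + 5*exp(-3/2)/4 - 3*cos(2)/2 + 3*cos(6)/2

Whatever form F(theta) takes, F'(theta) = f(theta) is non-negotiable.
F(theta) = (6*exp(3*theta/2)*cos(2*theta) - 5)*exp(-3*theta/2)/4 is an antiderivative of f.
Check: d/dtheta[(6*exp(3*theta/2)*cos(2*theta) - 5)*exp(-3*theta/2)/4] = (-24*exp(3*theta/2)*sin(2*theta) + 15)*exp(-3*theta/2)/8, which equals f(theta).
F(3) = -5*exp(-9/2)/4 + 3*cos(6)/2; F(1) = 3*cos(2)/2 - 5*exp(-3/2)/4.
Integral = F(3) - F(1) = -5*exp(-9/2)/4 + 5*exp(-3/2)/4 - 3*cos(2)/2 + 3*cos(6)/2.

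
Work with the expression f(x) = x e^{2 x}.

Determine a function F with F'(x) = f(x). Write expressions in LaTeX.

f has the shape u'v + uv' for u = \frac{x}{2} - \frac{1}{4} and v = e^{2 x} — it is the derivative of the product u*v.
Check: d/dx[\frac{x e^{2 x}}{2} - \frac{e^{2 x}}{4}] = x e^{2 x} = f(x).

An antiderivative is F(x) = \frac{x e^{2 x}}{2} - \frac{e^{2 x}}{4}.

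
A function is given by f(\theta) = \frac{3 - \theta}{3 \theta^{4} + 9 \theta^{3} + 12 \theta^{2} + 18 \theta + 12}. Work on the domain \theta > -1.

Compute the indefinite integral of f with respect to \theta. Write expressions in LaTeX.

F(\theta) = \frac{4 \log{\left(\theta + 1 \right)}}{9} - \frac{5 \log{\left(\theta + 2 \right)}}{18} - \frac{\log{\left(\theta^{2} + 2 \right)}}{12} - \frac{\sqrt{2} \operatorname{atan}{\left(\frac{\sqrt{2} \theta}{2} \right)}}{18} + C

The denominator factors as 3 \left(\theta + 1\right) \left(\theta + 2\right) \left(\theta^{2} + 2\right); partial fractions split f into directly integrable pieces: - \frac{3 \theta + 2}{18 \left(\theta^{2} + 2\right)} - \frac{5}{18 \left(\theta + 2\right)} + \frac{4}{9 \left(\theta + 1\right)}.
Check: d/d\theta[\frac{4 \log{\left(\theta + 1 \right)}}{9} - \frac{5 \log{\left(\theta + 2 \right)}}{18} - \frac{\log{\left(\theta^{2} + 2 \right)}}{12} - \frac{\sqrt{2} \operatorname{atan}{\left(\frac{\sqrt{2} \theta}{2} \right)}}{18}] = \frac{3 - \theta}{3 \theta^{4} + 9 \theta^{3} + 12 \theta^{2} + 18 \theta + 12} = f(\theta).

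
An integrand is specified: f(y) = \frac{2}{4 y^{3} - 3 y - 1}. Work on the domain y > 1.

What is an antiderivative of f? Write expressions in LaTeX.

The denominator factors as \left(y - 1\right) \left(2 y + 1\right)^{2}; partial fractions split f into directly integrable pieces: - \frac{4}{9 \left(2 y + 1\right)} - \frac{4}{3 \left(2 y + 1\right)^{2}} + \frac{2}{9 \left(y - 1\right)}.
Check: d/dy[\frac{2 \left(\left(2 y + 1\right) \log{\left(y - 1 \right)} - \left(2 y + 1\right) \log{\left(y + \frac{1}{2} \right)} + 3\right)}{9 \left(2 y + 1\right)}] = \frac{2}{4 y^{3} - 3 y - 1} = f(y).

An antiderivative is F(y) = \frac{2 \left(\left(2 y + 1\right) \log{\left(y - 1 \right)} - \left(2 y + 1\right) \log{\left(y + \frac{1}{2} \right)} + 3\right)}{9 \left(2 y + 1\right)}.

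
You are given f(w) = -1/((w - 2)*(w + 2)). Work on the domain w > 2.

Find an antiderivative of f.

The denominator factors as (w - 2)*(w + 2); partial fractions split f into directly integrable pieces: 1/(4*(w + 2)) - 1/(4*(w - 2)).
Check: d/dw[(-log(w - 2) + log(w + 2))/4] = -1/(w**2 - 4), which equals f(w).

An antiderivative is F(w) = (-log(w - 2) + log(w + 2))/4.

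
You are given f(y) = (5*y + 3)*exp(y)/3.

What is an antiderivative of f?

An antiderivative is F(y) = (5*y - 2)*exp(y)/3.

f has the shape u'v + uv' for u = 5*y/3 - 2/3 and v = exp(y) — it is the derivative of the product u*v.
Check: d/dy[(5*y - 2)*exp(y)/3] = 5*y*exp(y)/3 + exp(y), which equals f(y).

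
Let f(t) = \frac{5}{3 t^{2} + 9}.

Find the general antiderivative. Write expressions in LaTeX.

A first test for any F(t): its t-derivative must equal f(t) identically.
Check: d/dt[\frac{5 \sqrt{3} \operatorname{atan}{\left(\frac{\sqrt{3} t}{3} \right)}}{9}] = \frac{5}{3 t^{2} + 9} = f(t).

F(t) = \frac{5 \sqrt{3} \operatorname{atan}{\left(\frac{\sqrt{3} t}{3} \right)}}{9} + C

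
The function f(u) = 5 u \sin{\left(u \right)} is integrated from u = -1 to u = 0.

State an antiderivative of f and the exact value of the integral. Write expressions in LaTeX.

Recover f(u) by differentiating a candidate F(u); any mismatch rules it out.
F(u) = - 5 u \cos{\left(u \right)} + 5 \sin{\left(u \right)} is an antiderivative of f.
Check: d/du[- 5 u \cos{\left(u \right)} + 5 \sin{\left(u \right)}] = 5 u \sin{\left(u \right)} = f(u).
F(0) = 0; F(-1) = - 5 \sin{\left(1 \right)} + 5 \cos{\left(1 \right)}.
Integral = F(0) - F(-1) = - 5 \cos{\left(1 \right)} + 5 \sin{\left(1 \right)}.

Antiderivative: F(u) = - 5 u \cos{\left(u \right)} + 5 \sin{\left(u \right)}; value = - 5 \cos{\left(1 \right)} + 5 \sin{\left(1 \right)}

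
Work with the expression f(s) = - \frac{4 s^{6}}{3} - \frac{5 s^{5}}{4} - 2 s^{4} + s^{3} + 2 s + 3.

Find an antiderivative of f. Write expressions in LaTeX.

An antiderivative is F(s) = - \frac{4 s^{7}}{21} - \frac{5 s^{6}}{24} - \frac{2 s^{5}}{5} + \frac{s^{4}}{4} + s^{2} + 3 s.

Integrate term by term and add the pieces.
Check: d/ds[- \frac{4 s^{7}}{21} - \frac{5 s^{6}}{24} - \frac{2 s^{5}}{5} + \frac{s^{4}}{4} + s^{2} + 3 s] = - \frac{4 s^{6}}{3} - \frac{5 s^{5}}{4} - 2 s^{4} + s^{3} + 2 s + 3 = f(s).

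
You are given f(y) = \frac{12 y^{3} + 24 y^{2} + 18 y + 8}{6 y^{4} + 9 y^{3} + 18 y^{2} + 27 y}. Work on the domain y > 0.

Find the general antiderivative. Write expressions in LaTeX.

Factor the denominator (3 y \left(2 y + 3\right) \left(y^{2} + 3\right)) and decompose: f = \frac{2 \left(50 y + 37\right)}{63 \left(y^{2} + 3\right)} + \frac{44}{189 \left(2 y + 3\right)} + \frac{8}{27 y}; each piece integrates to a log, atan, or power term.
Check: d/dy[\frac{8 \log{\left(y \right)}}{27} + \frac{22 \log{\left(y + \frac{3}{2} \right)}}{189} + \frac{50 \log{\left(y^{2} + 3 \right)}}{63} + \frac{74 \sqrt{3} \operatorname{atan}{\left(\frac{\sqrt{3} y}{3} \right)}}{189}] = \frac{12 y^{3} + 24 y^{2} + 18 y + 8}{6 y^{4} + 9 y^{3} + 18 y^{2} + 27 y} = f(y).

F(y) = \frac{8 \log{\left(y \right)}}{27} + \frac{22 \log{\left(y + \frac{3}{2} \right)}}{189} + \frac{50 \log{\left(y^{2} + 3 \right)}}{63} + \frac{74 \sqrt{3} \operatorname{atan}{\left(\frac{\sqrt{3} y}{3} \right)}}{189} + C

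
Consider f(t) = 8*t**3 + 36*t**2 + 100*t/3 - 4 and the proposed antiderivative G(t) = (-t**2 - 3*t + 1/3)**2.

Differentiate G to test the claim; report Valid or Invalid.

d/dt[G] = 4*t**3 + 18*t**2 + 50*t/3 - 2
d/dt[G] - f(t) = -4*t**3 - 18*t**2 - 50*t/3 + 2 != 0.

Invalid: d/dt[G] - f = -4*t**3 - 18*t**2 - 50*t/3 + 2, which is not 0.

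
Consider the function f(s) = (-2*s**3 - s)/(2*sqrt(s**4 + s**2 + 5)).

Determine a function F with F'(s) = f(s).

f matches the chain-rule pattern g'(h)*h' with inner function h(s) = s**4 + s**2 + 5; substituting u = h(s) collapses the integral.
Check: d/ds[-sqrt(s**4 + s**2 + 5)/2] = (-2*s**3 - s)/(2*sqrt(s**4 + s**2 + 5)) = f(s).

An antiderivative is F(s) = -sqrt(s**4 + s**2 + 5)/2.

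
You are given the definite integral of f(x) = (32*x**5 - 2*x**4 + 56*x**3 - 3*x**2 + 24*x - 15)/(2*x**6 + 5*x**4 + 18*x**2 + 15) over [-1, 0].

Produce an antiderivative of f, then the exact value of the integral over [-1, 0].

Differentiate the proposed F(x) back; it has to land on f(x) exactly.
F(x) = 4*log(2*x**4/3 + x**2 + 5) - atan(x) is an antiderivative of f.
Check: d/dx[4*log(2*x**4/3 + x**2 + 5) - atan(x)] = (32*x**5 - 2*x**4 + 56*x**3 - 3*x**2 + 24*x - 15)/(2*x**6 + 5*x**4 + 18*x**2 + 15) = f(x).
F(0) = 4*log(5); F(-1) = pi/4 + 4*log(20/3).
Integral = F(0) - F(-1) = -4*log(20/3) - pi/4 + 4*log(5).

Antiderivative: F(x) = 4*log(2*x**4/3 + x**2 + 5) - atan(x); value = -4*log(20/3) - pi/4 + 4*log(5)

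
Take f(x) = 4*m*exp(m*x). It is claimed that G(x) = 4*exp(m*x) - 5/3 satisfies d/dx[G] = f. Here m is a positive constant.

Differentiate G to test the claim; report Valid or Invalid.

d/dx[G] = 4*m*exp(m*x)
This equals f(x) exactly, so the claim holds.

Valid - the claim checks out under differentiation.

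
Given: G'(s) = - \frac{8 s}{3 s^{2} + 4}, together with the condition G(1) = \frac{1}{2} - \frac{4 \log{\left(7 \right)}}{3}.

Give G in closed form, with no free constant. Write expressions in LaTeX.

G(s) = \frac{3 - 8 \log{\left(3 s^{2} + 4 \right)}}{6}

G'(s) matches the chain-rule pattern g'(h)*h' with inner function h(s) = 3 s^{2} + 4; substituting u = h(s) collapses the integral.
A general antiderivative is - \frac{4 \log{\left(3 s^{2} + 4 \right)}}{3} + C.
The condition gives C = \frac{1}{2} - \frac{4 \log{\left(7 \right)}}{3} - (- \frac{4 \log{\left(7 \right)}}{3}) = \frac{1}{2}.
So G(s) = \frac{3 - 8 \log{\left(3 s^{2} + 4 \right)}}{6}.
Check: d/ds[\frac{3 - 8 \log{\left(3 s^{2} + 4 \right)}}{6}] = - \frac{8 s}{3 s^{2} + 4} = G'(s).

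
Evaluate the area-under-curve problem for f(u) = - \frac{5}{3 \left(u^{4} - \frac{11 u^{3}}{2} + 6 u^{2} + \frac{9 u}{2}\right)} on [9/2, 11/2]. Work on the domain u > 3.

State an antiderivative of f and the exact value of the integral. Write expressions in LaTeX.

The denominator factors as 3 u \left(u - 3\right)^{2} \left(2 u + 1\right); partial fractions split f into directly integrable pieces: \frac{80}{147 \left(2 u + 1\right)} + \frac{130}{1323 \left(u - 3\right)} - \frac{10}{63 \left(u - 3\right)^{2}} - \frac{10}{27 u}.
F(u) = - \frac{10 \log{\left(u \right)}}{27} + \frac{130 \log{\left(u - 3 \right)}}{1323} + \frac{40 \log{\left(u + \frac{1}{2} \right)}}{147} + \frac{10}{63 u - 189} is an antiderivative of f.
Check: d/du[- \frac{10 \log{\left(u \right)}}{27} + \frac{130 \log{\left(u - 3 \right)}}{1323} + \frac{40 \log{\left(u + \frac{1}{2} \right)}}{147} + \frac{10}{63 u - 189}] = - \frac{10}{6 u^{4} - 33 u^{3} + 36 u^{2} + 27 u}, which equals f(u).
F(11/2) = - \frac{10 \log{\left(\frac{11}{2} \right)}}{27} + \frac{4}{63} + \frac{130 \log{\left(\frac{5}{2} \right)}}{1323} + \frac{40 \log{\left(6 \right)}}{147}; F(9/2) = - \frac{10 \log{\left(\frac{9}{2} \right)}}{27} + \frac{130 \log{\left(\frac{3}{2} \right)}}{1323} + \frac{20}{189} + \frac{40 \log{\left(5 \right)}}{147}.
Integral = F(11/2) - F(9/2) = - \frac{10 \log{\left(\frac{11}{2} \right)}}{27} - \frac{40 \log{\left(5 \right)}}{147} - \frac{8}{189} - \frac{130 \log{\left(\frac{3}{2} \right)}}{1323} + \frac{130 \log{\left(\frac{5}{2} \right)}}{1323} + \frac{40 \log{\left(6 \right)}}{147} + \frac{10 \log{\left(\frac{9}{2} \right)}}{27}.

Antiderivative: F(u) = - \frac{10 \log{\left(u \right)}}{27} + \frac{130 \log{\left(u - 3 \right)}}{1323} + \frac{40 \log{\left(u + \frac{1}{2} \right)}}{147} + \frac{10}{63 u - 189}; value = - \frac{10 \log{\left(\frac{11}{2} \right)}}{27} - \frac{40 \log{\left(5 \right)}}{147} - \frac{8}{189} - \frac{130 \log{\left(\frac{3}{2} \right)}}{1323} + \frac{130 \log{\left(\frac{5}{2} \right)}}{1323} + \frac{40 \log{\left(6 \right)}}{147} + \frac{10 \log{\left(\frac{9}{2} \right)}}{27}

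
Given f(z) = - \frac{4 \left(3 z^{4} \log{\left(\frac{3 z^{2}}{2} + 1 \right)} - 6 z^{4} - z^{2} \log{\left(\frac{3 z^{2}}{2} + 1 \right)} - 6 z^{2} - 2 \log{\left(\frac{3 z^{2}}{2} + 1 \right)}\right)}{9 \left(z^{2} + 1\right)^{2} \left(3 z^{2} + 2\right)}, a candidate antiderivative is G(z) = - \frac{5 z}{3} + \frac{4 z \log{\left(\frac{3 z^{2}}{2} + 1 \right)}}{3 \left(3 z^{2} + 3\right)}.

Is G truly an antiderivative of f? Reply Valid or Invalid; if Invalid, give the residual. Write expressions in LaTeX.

Invalid: d/dz[G] - f = - \frac{5}{3}, which is not 0.

d/dz[G] = \frac{- 45 z^{6} - 12 z^{4} \log{\left(\frac{3 z^{2}}{2} + 1 \right)} - 96 z^{4} + 4 z^{2} \log{\left(\frac{3 z^{2}}{2} + 1 \right)} - 81 z^{2} + 8 \log{\left(\frac{3 z^{2}}{2} + 1 \right)} - 30}{27 z^{6} + 72 z^{4} + 63 z^{2} + 18}
d/dz[G] - f(z) = - \frac{5}{3} != 0.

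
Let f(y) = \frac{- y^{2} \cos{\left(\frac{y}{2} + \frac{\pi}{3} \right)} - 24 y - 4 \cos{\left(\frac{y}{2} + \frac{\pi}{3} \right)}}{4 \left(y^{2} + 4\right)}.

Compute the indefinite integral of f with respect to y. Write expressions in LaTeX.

F(y) = - 3 \log{\left(\frac{y^{2}}{2} + 2 \right)} - \frac{\sin{\left(\frac{y}{2} + \frac{\pi}{3} \right)}}{2} + C

A candidate is checked by its d/dy: the result must match f(y).
Check: d/dy[- 3 \log{\left(\frac{y^{2}}{2} + 2 \right)} - \frac{\sin{\left(\frac{y}{2} + \frac{\pi}{3} \right)}}{2}] = \frac{- y^{2} \cos{\left(\frac{y}{2} + \frac{\pi}{3} \right)} - 24 y - 4 \cos{\left(\frac{y}{2} + \frac{\pi}{3} \right)}}{4 y^{2} + 16}, which equals f(y).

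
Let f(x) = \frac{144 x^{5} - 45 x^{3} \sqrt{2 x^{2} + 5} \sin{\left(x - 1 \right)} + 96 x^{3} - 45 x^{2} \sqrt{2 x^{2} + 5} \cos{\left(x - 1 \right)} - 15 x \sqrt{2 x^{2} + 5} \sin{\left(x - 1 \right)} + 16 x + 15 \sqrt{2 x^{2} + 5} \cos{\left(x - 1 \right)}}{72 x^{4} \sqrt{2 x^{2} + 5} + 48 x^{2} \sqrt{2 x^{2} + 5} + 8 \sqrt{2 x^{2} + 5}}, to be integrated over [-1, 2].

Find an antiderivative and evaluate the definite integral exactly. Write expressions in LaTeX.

Whatever form F(x) takes, F'(x) = f(x) is non-negotiable.
F(x) = \frac{5 x \cos{\left(x - 1 \right)}}{8 x^{2} + \frac{8}{3}} + \sqrt{2 x^{2} + 5} is an antiderivative of f.
Check: d/dx[\frac{5 x \cos{\left(x - 1 \right)}}{8 x^{2} + \frac{8}{3}} + \sqrt{2 x^{2} + 5}] = \frac{144 x^{5} - 45 x^{3} \sqrt{2 x^{2} + 5} \sin{\left(x - 1 \right)} + 96 x^{3} - 45 x^{2} \sqrt{2 x^{2} + 5} \cos{\left(x - 1 \right)} - 15 x \sqrt{2 x^{2} + 5} \sin{\left(x - 1 \right)} + 16 x + 15 \sqrt{2 x^{2} + 5} \cos{\left(x - 1 \right)}}{72 x^{4} \sqrt{2 x^{2} + 5} + 48 x^{2} \sqrt{2 x^{2} + 5} + 8 \sqrt{2 x^{2} + 5}} = f(x).
F(2) = \frac{15 \cos{\left(1 \right)}}{52} + \sqrt{13}; F(-1) = - \frac{15 \cos{\left(2 \right)}}{32} + \sqrt{7}.
Integral = F(2) - F(-1) = - \sqrt{7} + \frac{15 \cos{\left(2 \right)}}{32} + \frac{15 \cos{\left(1 \right)}}{52} + \sqrt{13}.

Antiderivative: F(x) = \frac{5 x \cos{\left(x - 1 \right)}}{8 x^{2} + \frac{8}{3}} + \sqrt{2 x^{2} + 5}; value = - \sqrt{7} + \frac{15 \cos{\left(2 \right)}}{32} + \frac{15 \cos{\left(1 \right)}}{52} + \sqrt{13}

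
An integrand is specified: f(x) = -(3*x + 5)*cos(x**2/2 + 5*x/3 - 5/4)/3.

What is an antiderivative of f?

The substitution u = x**2/2 + 5*x/3 - 5/4 works: f is exactly (dF/du)*(du/dx) for that inner function.
Check: d/dx[-sin(x**2/2 + 5*x/3 - 5/4)] = -x*cos(x**2/2 + 5*x/3 - 5/4) - 5*cos(x**2/2 + 5*x/3 - 5/4)/3, which equals f(x).

An antiderivative is F(x) = -sin(x**2/2 + 5*x/3 - 5/4).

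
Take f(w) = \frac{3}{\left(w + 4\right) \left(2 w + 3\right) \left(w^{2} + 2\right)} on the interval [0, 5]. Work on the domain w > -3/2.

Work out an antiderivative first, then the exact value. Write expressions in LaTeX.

Antiderivative: F(w) = \frac{12 \log{\left(w + \frac{3}{2} \right)}}{85} - \frac{\log{\left(w + 4 \right)}}{30} - \frac{11 \log{\left(w^{2} + 2 \right)}}{204} + \frac{2 \sqrt{2} \operatorname{atan}{\left(\frac{\sqrt{2} w}{2} \right)}}{51}; value = - \frac{11 \log{\left(27 \right)}}{204} - \frac{\log{\left(9 \right)}}{30} - \frac{12 \log{\left(\frac{3}{2} \right)}}{85} + \frac{11 \log{\left(2 \right)}}{204} + \frac{\log{\left(4 \right)}}{30} + \frac{2 \sqrt{2} \operatorname{atan}{\left(\frac{5 \sqrt{2}}{2} \right)}}{51} + \frac{12 \log{\left(\frac{13}{2} \right)}}{85}

The denominator factors as \left(w + 4\right) \left(2 w + 3\right) \left(w^{2} + 2\right); partial fractions split f into directly integrable pieces: - \frac{11 w - 8}{102 \left(w^{2} + 2\right)} + \frac{24}{85 \left(2 w + 3\right)} - \frac{1}{30 \left(w + 4\right)}.
F(w) = \frac{12 \log{\left(w + \frac{3}{2} \right)}}{85} - \frac{\log{\left(w + 4 \right)}}{30} - \frac{11 \log{\left(w^{2} + 2 \right)}}{204} + \frac{2 \sqrt{2} \operatorname{atan}{\left(\frac{\sqrt{2} w}{2} \right)}}{51} is an antiderivative of f.
Check: d/dw[\frac{12 \log{\left(w + \frac{3}{2} \right)}}{85} - \frac{\log{\left(w + 4 \right)}}{30} - \frac{11 \log{\left(w^{2} + 2 \right)}}{204} + \frac{2 \sqrt{2} \operatorname{atan}{\left(\frac{\sqrt{2} w}{2} \right)}}{51}] = \frac{3}{2 w^{4} + 11 w^{3} + 16 w^{2} + 22 w + 24}, which equals f(w).
F(5) = - \frac{11 \log{\left(27 \right)}}{204} - \frac{\log{\left(9 \right)}}{30} + \frac{2 \sqrt{2} \operatorname{atan}{\left(\frac{5 \sqrt{2}}{2} \right)}}{51} + \frac{12 \log{\left(\frac{13}{2} \right)}}{85}; F(0) = - \frac{\log{\left(4 \right)}}{30} - \frac{11 \log{\left(2 \right)}}{204} + \frac{12 \log{\left(\frac{3}{2} \right)}}{85}.
Integral = F(5) - F(0) = - \frac{11 \log{\left(27 \right)}}{204} - \frac{\log{\left(9 \right)}}{30} - \frac{12 \log{\left(\frac{3}{2} \right)}}{85} + \frac{11 \log{\left(2 \right)}}{204} + \frac{\log{\left(4 \right)}}{30} + \frac{2 \sqrt{2} \operatorname{atan}{\left(\frac{5 \sqrt{2}}{2} \right)}}{51} + \frac{12 \log{\left(\frac{13}{2} \right)}}{85}.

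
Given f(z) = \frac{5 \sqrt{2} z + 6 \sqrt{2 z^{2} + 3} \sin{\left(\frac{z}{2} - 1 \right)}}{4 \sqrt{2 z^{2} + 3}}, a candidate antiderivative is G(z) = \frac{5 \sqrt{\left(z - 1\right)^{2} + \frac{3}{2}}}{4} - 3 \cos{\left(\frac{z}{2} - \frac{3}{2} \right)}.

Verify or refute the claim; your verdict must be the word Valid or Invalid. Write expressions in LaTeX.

d/dz[G] = \frac{5 \sqrt{2} z + 6 \sqrt{2 z^{2} - 4 z + 5} \sin{\left(\frac{z}{2} - \frac{3}{2} \right)} - 5 \sqrt{2}}{4 \sqrt{2 z^{2} - 4 z + 5}}
d/dz[G] - f(z) = \frac{5 \sqrt{2} z \sqrt{2 z^{2} + 3} - 5 \sqrt{2} z \sqrt{2 z^{2} - 4 z + 5} + 6 \sqrt{2 z^{2} + 3} \sqrt{2 z^{2} - 4 z + 5} \sin{\left(\frac{z}{2} - \frac{3}{2} \right)} - 6 \sqrt{2 z^{2} + 3} \sqrt{2 z^{2} - 4 z + 5} \sin{\left(\frac{z}{2} - 1 \right)} - 5 \sqrt{2} \sqrt{2 z^{2} + 3}}{4 \sqrt{2 z^{2} + 3} \sqrt{2 z^{2} - 4 z + 5}} != 0.

Invalid: d/dz[G] - f = \frac{5 \sqrt{2} z \sqrt{2 z^{2} + 3} - 5 \sqrt{2} z \sqrt{2 z^{2} - 4 z + 5} + 6 \sqrt{2 z^{2} + 3} \sqrt{2 z^{2} - 4 z + 5} \sin{\left(\frac{z}{2} - \frac{3}{2} \right)} - 6 \sqrt{2 z^{2} + 3} \sqrt{2 z^{2} - 4 z + 5} \sin{\left(\frac{z}{2} - 1 \right)} - 5 \sqrt{2} \sqrt{2 z^{2} + 3}}{4 \sqrt{2 z^{2} + 3} \sqrt{2 z^{2} - 4 z + 5}}, which is not 0.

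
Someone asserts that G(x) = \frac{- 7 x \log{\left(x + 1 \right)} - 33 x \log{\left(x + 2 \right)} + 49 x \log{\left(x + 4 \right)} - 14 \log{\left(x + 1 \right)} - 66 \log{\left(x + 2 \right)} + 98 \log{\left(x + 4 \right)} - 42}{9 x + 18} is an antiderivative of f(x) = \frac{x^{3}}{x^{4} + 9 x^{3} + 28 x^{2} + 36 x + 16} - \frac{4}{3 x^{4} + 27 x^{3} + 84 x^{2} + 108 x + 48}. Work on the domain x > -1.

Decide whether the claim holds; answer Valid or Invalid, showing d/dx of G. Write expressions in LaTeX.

d/dx[G] = \frac{3 x^{3} - 4}{3 x^{4} + 27 x^{3} + 84 x^{2} + 108 x + 48}
This equals f(x) exactly, so the claim holds.

Valid - the claim checks out under differentiation.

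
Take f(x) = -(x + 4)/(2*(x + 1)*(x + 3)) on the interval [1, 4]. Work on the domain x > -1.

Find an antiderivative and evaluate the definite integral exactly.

Factor the denominator (2*(x + 1)*(x + 3)) and decompose: f = 1/(4*(x + 3)) - 3/(4*(x + 1)); each piece integrates to a log, atan, or power term.
F(x) = -3*log(x + 1)/4 + log(x + 3)/4 is an antiderivative of f.
Check: d/dx[-3*log(x + 1)/4 + log(x + 3)/4] = (-x - 4)/(2*x**2 + 8*x + 6), which equals f(x).
F(4) = -3*log(5)/4 + log(7)/4; F(1) = -3*log(2)/4 + log(4)/4.
Integral = F(4) - F(1) = -3*log(5)/4 - log(4)/4 + log(7)/4 + 3*log(2)/4.

Antiderivative: F(x) = -3*log(x + 1)/4 + log(x + 3)/4; value = -3*log(5)/4 - log(4)/4 + log(7)/4 + 3*log(2)/4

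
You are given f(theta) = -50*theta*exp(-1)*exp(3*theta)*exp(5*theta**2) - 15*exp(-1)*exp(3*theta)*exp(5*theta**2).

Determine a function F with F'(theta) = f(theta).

An antiderivative is F(theta) = -5*exp(-1)*exp(3*theta)*exp(5*theta**2).

Recognize the product-rule pattern: f = u'v + uv' with u = -5*exp(3*theta), v = exp(5*theta**2 - 1), so integration by parts undoes it.
Check: d/dtheta[-5*exp(-1)*exp(3*theta)*exp(5*theta**2)] = (-50*theta*exp(3*theta)*exp(5*theta**2) - 15*exp(3*theta)*exp(5*theta**2))*exp(-1), which equals f(theta).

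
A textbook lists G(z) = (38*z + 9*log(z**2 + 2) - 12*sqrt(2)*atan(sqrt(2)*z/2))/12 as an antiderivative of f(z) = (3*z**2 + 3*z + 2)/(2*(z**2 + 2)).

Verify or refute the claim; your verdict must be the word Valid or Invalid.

d/dz[G] = (19*z**2 + 9*z + 26)/(6*z**2 + 12)
d/dz[G] - f(z) = 5/3 != 0.

Invalid: d/dz[G] - f = 5/3, which is not 0.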